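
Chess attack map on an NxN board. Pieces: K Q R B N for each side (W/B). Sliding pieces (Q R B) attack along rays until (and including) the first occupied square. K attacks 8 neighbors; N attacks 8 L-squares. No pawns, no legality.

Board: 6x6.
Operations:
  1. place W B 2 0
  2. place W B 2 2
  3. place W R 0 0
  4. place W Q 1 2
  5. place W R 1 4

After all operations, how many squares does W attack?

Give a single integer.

Answer: 28

Derivation:
Op 1: place WB@(2,0)
Op 2: place WB@(2,2)
Op 3: place WR@(0,0)
Op 4: place WQ@(1,2)
Op 5: place WR@(1,4)
Per-piece attacks for W:
  WR@(0,0): attacks (0,1) (0,2) (0,3) (0,4) (0,5) (1,0) (2,0) [ray(1,0) blocked at (2,0)]
  WQ@(1,2): attacks (1,3) (1,4) (1,1) (1,0) (2,2) (0,2) (2,3) (3,4) (4,5) (2,1) (3,0) (0,3) (0,1) [ray(0,1) blocked at (1,4); ray(1,0) blocked at (2,2)]
  WR@(1,4): attacks (1,5) (1,3) (1,2) (2,4) (3,4) (4,4) (5,4) (0,4) [ray(0,-1) blocked at (1,2)]
  WB@(2,0): attacks (3,1) (4,2) (5,3) (1,1) (0,2)
  WB@(2,2): attacks (3,3) (4,4) (5,5) (3,1) (4,0) (1,3) (0,4) (1,1) (0,0) [ray(-1,-1) blocked at (0,0)]
Union (28 distinct): (0,0) (0,1) (0,2) (0,3) (0,4) (0,5) (1,0) (1,1) (1,2) (1,3) (1,4) (1,5) (2,0) (2,1) (2,2) (2,3) (2,4) (3,0) (3,1) (3,3) (3,4) (4,0) (4,2) (4,4) (4,5) (5,3) (5,4) (5,5)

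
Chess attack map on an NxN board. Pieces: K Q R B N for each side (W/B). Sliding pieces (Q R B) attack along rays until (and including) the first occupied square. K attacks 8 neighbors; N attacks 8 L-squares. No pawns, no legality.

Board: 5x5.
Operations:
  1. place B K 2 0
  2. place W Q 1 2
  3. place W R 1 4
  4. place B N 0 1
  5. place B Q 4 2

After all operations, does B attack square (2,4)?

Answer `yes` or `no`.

Answer: yes

Derivation:
Op 1: place BK@(2,0)
Op 2: place WQ@(1,2)
Op 3: place WR@(1,4)
Op 4: place BN@(0,1)
Op 5: place BQ@(4,2)
Per-piece attacks for B:
  BN@(0,1): attacks (1,3) (2,2) (2,0)
  BK@(2,0): attacks (2,1) (3,0) (1,0) (3,1) (1,1)
  BQ@(4,2): attacks (4,3) (4,4) (4,1) (4,0) (3,2) (2,2) (1,2) (3,3) (2,4) (3,1) (2,0) [ray(-1,0) blocked at (1,2); ray(-1,-1) blocked at (2,0)]
B attacks (2,4): yes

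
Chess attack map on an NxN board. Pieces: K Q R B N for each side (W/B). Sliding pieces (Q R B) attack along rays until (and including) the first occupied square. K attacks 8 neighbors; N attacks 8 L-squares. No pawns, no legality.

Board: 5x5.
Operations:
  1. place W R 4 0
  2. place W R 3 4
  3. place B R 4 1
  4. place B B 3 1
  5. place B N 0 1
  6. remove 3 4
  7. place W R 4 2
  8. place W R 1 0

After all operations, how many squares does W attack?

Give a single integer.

Op 1: place WR@(4,0)
Op 2: place WR@(3,4)
Op 3: place BR@(4,1)
Op 4: place BB@(3,1)
Op 5: place BN@(0,1)
Op 6: remove (3,4)
Op 7: place WR@(4,2)
Op 8: place WR@(1,0)
Per-piece attacks for W:
  WR@(1,0): attacks (1,1) (1,2) (1,3) (1,4) (2,0) (3,0) (4,0) (0,0) [ray(1,0) blocked at (4,0)]
  WR@(4,0): attacks (4,1) (3,0) (2,0) (1,0) [ray(0,1) blocked at (4,1); ray(-1,0) blocked at (1,0)]
  WR@(4,2): attacks (4,3) (4,4) (4,1) (3,2) (2,2) (1,2) (0,2) [ray(0,-1) blocked at (4,1)]
Union (15 distinct): (0,0) (0,2) (1,0) (1,1) (1,2) (1,3) (1,4) (2,0) (2,2) (3,0) (3,2) (4,0) (4,1) (4,3) (4,4)

Answer: 15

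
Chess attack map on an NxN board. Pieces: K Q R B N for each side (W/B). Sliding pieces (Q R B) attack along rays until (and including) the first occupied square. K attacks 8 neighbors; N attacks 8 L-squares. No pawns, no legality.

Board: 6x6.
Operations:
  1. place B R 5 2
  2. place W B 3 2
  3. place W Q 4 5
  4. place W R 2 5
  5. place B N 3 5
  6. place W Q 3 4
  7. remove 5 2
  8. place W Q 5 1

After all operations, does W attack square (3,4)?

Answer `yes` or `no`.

Op 1: place BR@(5,2)
Op 2: place WB@(3,2)
Op 3: place WQ@(4,5)
Op 4: place WR@(2,5)
Op 5: place BN@(3,5)
Op 6: place WQ@(3,4)
Op 7: remove (5,2)
Op 8: place WQ@(5,1)
Per-piece attacks for W:
  WR@(2,5): attacks (2,4) (2,3) (2,2) (2,1) (2,0) (3,5) (1,5) (0,5) [ray(1,0) blocked at (3,5)]
  WB@(3,2): attacks (4,3) (5,4) (4,1) (5,0) (2,3) (1,4) (0,5) (2,1) (1,0)
  WQ@(3,4): attacks (3,5) (3,3) (3,2) (4,4) (5,4) (2,4) (1,4) (0,4) (4,5) (4,3) (5,2) (2,5) (2,3) (1,2) (0,1) [ray(0,1) blocked at (3,5); ray(0,-1) blocked at (3,2); ray(1,1) blocked at (4,5); ray(-1,1) blocked at (2,5)]
  WQ@(4,5): attacks (4,4) (4,3) (4,2) (4,1) (4,0) (5,5) (3,5) (5,4) (3,4) [ray(-1,0) blocked at (3,5); ray(-1,-1) blocked at (3,4)]
  WQ@(5,1): attacks (5,2) (5,3) (5,4) (5,5) (5,0) (4,1) (3,1) (2,1) (1,1) (0,1) (4,2) (3,3) (2,4) (1,5) (4,0)
W attacks (3,4): yes

Answer: yes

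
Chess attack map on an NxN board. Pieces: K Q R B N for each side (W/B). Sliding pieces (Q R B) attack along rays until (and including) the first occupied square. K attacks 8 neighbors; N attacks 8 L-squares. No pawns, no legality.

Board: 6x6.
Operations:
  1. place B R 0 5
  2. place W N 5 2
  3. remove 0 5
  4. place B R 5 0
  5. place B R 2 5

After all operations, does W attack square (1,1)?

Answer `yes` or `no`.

Answer: no

Derivation:
Op 1: place BR@(0,5)
Op 2: place WN@(5,2)
Op 3: remove (0,5)
Op 4: place BR@(5,0)
Op 5: place BR@(2,5)
Per-piece attacks for W:
  WN@(5,2): attacks (4,4) (3,3) (4,0) (3,1)
W attacks (1,1): no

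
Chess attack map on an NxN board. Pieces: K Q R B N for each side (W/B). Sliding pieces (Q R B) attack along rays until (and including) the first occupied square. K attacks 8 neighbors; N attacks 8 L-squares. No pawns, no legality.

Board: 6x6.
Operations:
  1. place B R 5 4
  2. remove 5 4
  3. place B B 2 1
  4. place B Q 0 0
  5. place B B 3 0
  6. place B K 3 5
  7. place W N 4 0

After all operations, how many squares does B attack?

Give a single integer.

Answer: 24

Derivation:
Op 1: place BR@(5,4)
Op 2: remove (5,4)
Op 3: place BB@(2,1)
Op 4: place BQ@(0,0)
Op 5: place BB@(3,0)
Op 6: place BK@(3,5)
Op 7: place WN@(4,0)
Per-piece attacks for B:
  BQ@(0,0): attacks (0,1) (0,2) (0,3) (0,4) (0,5) (1,0) (2,0) (3,0) (1,1) (2,2) (3,3) (4,4) (5,5) [ray(1,0) blocked at (3,0)]
  BB@(2,1): attacks (3,2) (4,3) (5,4) (3,0) (1,2) (0,3) (1,0) [ray(1,-1) blocked at (3,0)]
  BB@(3,0): attacks (4,1) (5,2) (2,1) [ray(-1,1) blocked at (2,1)]
  BK@(3,5): attacks (3,4) (4,5) (2,5) (4,4) (2,4)
Union (24 distinct): (0,1) (0,2) (0,3) (0,4) (0,5) (1,0) (1,1) (1,2) (2,0) (2,1) (2,2) (2,4) (2,5) (3,0) (3,2) (3,3) (3,4) (4,1) (4,3) (4,4) (4,5) (5,2) (5,4) (5,5)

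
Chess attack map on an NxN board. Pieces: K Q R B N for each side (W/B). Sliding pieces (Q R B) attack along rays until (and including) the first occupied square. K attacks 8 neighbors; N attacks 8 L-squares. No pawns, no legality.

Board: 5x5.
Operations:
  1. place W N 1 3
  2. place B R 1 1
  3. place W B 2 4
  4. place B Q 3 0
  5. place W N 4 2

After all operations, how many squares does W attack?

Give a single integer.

Op 1: place WN@(1,3)
Op 2: place BR@(1,1)
Op 3: place WB@(2,4)
Op 4: place BQ@(3,0)
Op 5: place WN@(4,2)
Per-piece attacks for W:
  WN@(1,3): attacks (3,4) (2,1) (3,2) (0,1)
  WB@(2,4): attacks (3,3) (4,2) (1,3) [ray(1,-1) blocked at (4,2); ray(-1,-1) blocked at (1,3)]
  WN@(4,2): attacks (3,4) (2,3) (3,0) (2,1)
Union (9 distinct): (0,1) (1,3) (2,1) (2,3) (3,0) (3,2) (3,3) (3,4) (4,2)

Answer: 9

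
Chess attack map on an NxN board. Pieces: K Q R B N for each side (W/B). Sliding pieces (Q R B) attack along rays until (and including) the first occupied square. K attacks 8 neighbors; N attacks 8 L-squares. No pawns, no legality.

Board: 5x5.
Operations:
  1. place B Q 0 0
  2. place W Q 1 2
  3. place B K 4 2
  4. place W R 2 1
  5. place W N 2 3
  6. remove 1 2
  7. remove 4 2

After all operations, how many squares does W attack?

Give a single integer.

Op 1: place BQ@(0,0)
Op 2: place WQ@(1,2)
Op 3: place BK@(4,2)
Op 4: place WR@(2,1)
Op 5: place WN@(2,3)
Op 6: remove (1,2)
Op 7: remove (4,2)
Per-piece attacks for W:
  WR@(2,1): attacks (2,2) (2,3) (2,0) (3,1) (4,1) (1,1) (0,1) [ray(0,1) blocked at (2,3)]
  WN@(2,3): attacks (4,4) (0,4) (3,1) (4,2) (1,1) (0,2)
Union (11 distinct): (0,1) (0,2) (0,4) (1,1) (2,0) (2,2) (2,3) (3,1) (4,1) (4,2) (4,4)

Answer: 11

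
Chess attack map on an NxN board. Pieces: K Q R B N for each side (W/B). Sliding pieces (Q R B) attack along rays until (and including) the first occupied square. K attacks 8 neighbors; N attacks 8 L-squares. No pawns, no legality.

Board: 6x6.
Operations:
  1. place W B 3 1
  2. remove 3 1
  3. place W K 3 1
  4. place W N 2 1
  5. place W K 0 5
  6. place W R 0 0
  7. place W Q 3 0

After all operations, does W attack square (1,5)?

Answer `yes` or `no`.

Op 1: place WB@(3,1)
Op 2: remove (3,1)
Op 3: place WK@(3,1)
Op 4: place WN@(2,1)
Op 5: place WK@(0,5)
Op 6: place WR@(0,0)
Op 7: place WQ@(3,0)
Per-piece attacks for W:
  WR@(0,0): attacks (0,1) (0,2) (0,3) (0,4) (0,5) (1,0) (2,0) (3,0) [ray(0,1) blocked at (0,5); ray(1,0) blocked at (3,0)]
  WK@(0,5): attacks (0,4) (1,5) (1,4)
  WN@(2,1): attacks (3,3) (4,2) (1,3) (0,2) (4,0) (0,0)
  WQ@(3,0): attacks (3,1) (4,0) (5,0) (2,0) (1,0) (0,0) (4,1) (5,2) (2,1) [ray(0,1) blocked at (3,1); ray(-1,0) blocked at (0,0); ray(-1,1) blocked at (2,1)]
  WK@(3,1): attacks (3,2) (3,0) (4,1) (2,1) (4,2) (4,0) (2,2) (2,0)
W attacks (1,5): yes

Answer: yes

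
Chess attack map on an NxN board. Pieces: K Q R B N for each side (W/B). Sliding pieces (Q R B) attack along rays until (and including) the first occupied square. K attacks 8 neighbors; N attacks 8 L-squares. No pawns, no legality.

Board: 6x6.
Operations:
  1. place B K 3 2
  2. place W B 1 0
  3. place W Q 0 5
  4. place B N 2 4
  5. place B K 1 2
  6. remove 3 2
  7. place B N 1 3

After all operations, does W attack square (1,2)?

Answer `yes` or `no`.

Answer: no

Derivation:
Op 1: place BK@(3,2)
Op 2: place WB@(1,0)
Op 3: place WQ@(0,5)
Op 4: place BN@(2,4)
Op 5: place BK@(1,2)
Op 6: remove (3,2)
Op 7: place BN@(1,3)
Per-piece attacks for W:
  WQ@(0,5): attacks (0,4) (0,3) (0,2) (0,1) (0,0) (1,5) (2,5) (3,5) (4,5) (5,5) (1,4) (2,3) (3,2) (4,1) (5,0)
  WB@(1,0): attacks (2,1) (3,2) (4,3) (5,4) (0,1)
W attacks (1,2): no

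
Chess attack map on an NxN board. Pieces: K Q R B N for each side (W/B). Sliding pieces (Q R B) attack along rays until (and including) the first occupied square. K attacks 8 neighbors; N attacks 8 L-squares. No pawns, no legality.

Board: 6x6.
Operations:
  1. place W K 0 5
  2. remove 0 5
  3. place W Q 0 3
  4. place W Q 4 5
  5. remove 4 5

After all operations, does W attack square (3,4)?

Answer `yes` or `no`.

Op 1: place WK@(0,5)
Op 2: remove (0,5)
Op 3: place WQ@(0,3)
Op 4: place WQ@(4,5)
Op 5: remove (4,5)
Per-piece attacks for W:
  WQ@(0,3): attacks (0,4) (0,5) (0,2) (0,1) (0,0) (1,3) (2,3) (3,3) (4,3) (5,3) (1,4) (2,5) (1,2) (2,1) (3,0)
W attacks (3,4): no

Answer: no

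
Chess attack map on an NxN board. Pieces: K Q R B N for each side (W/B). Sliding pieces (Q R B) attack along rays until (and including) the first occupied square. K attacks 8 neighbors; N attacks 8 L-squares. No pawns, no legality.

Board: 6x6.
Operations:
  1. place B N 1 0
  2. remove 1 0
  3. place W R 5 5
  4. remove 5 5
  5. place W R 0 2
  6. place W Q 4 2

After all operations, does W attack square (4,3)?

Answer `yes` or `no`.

Op 1: place BN@(1,0)
Op 2: remove (1,0)
Op 3: place WR@(5,5)
Op 4: remove (5,5)
Op 5: place WR@(0,2)
Op 6: place WQ@(4,2)
Per-piece attacks for W:
  WR@(0,2): attacks (0,3) (0,4) (0,5) (0,1) (0,0) (1,2) (2,2) (3,2) (4,2) [ray(1,0) blocked at (4,2)]
  WQ@(4,2): attacks (4,3) (4,4) (4,5) (4,1) (4,0) (5,2) (3,2) (2,2) (1,2) (0,2) (5,3) (5,1) (3,3) (2,4) (1,5) (3,1) (2,0) [ray(-1,0) blocked at (0,2)]
W attacks (4,3): yes

Answer: yes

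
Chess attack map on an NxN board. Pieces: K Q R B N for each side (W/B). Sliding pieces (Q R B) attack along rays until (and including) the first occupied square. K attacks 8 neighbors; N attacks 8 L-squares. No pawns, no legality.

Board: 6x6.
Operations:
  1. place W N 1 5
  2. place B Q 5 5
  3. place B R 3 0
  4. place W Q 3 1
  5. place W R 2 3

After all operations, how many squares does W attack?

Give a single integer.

Op 1: place WN@(1,5)
Op 2: place BQ@(5,5)
Op 3: place BR@(3,0)
Op 4: place WQ@(3,1)
Op 5: place WR@(2,3)
Per-piece attacks for W:
  WN@(1,5): attacks (2,3) (3,4) (0,3)
  WR@(2,3): attacks (2,4) (2,5) (2,2) (2,1) (2,0) (3,3) (4,3) (5,3) (1,3) (0,3)
  WQ@(3,1): attacks (3,2) (3,3) (3,4) (3,5) (3,0) (4,1) (5,1) (2,1) (1,1) (0,1) (4,2) (5,3) (4,0) (2,2) (1,3) (0,4) (2,0) [ray(0,-1) blocked at (3,0)]
Union (22 distinct): (0,1) (0,3) (0,4) (1,1) (1,3) (2,0) (2,1) (2,2) (2,3) (2,4) (2,5) (3,0) (3,2) (3,3) (3,4) (3,5) (4,0) (4,1) (4,2) (4,3) (5,1) (5,3)

Answer: 22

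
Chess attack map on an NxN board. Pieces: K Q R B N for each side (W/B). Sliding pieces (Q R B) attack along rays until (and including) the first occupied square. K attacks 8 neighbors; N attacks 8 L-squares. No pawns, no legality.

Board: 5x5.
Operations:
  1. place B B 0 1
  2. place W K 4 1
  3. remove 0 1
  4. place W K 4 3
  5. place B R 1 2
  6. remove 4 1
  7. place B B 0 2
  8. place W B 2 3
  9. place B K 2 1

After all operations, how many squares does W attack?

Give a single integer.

Answer: 8

Derivation:
Op 1: place BB@(0,1)
Op 2: place WK@(4,1)
Op 3: remove (0,1)
Op 4: place WK@(4,3)
Op 5: place BR@(1,2)
Op 6: remove (4,1)
Op 7: place BB@(0,2)
Op 8: place WB@(2,3)
Op 9: place BK@(2,1)
Per-piece attacks for W:
  WB@(2,3): attacks (3,4) (3,2) (4,1) (1,4) (1,2) [ray(-1,-1) blocked at (1,2)]
  WK@(4,3): attacks (4,4) (4,2) (3,3) (3,4) (3,2)
Union (8 distinct): (1,2) (1,4) (3,2) (3,3) (3,4) (4,1) (4,2) (4,4)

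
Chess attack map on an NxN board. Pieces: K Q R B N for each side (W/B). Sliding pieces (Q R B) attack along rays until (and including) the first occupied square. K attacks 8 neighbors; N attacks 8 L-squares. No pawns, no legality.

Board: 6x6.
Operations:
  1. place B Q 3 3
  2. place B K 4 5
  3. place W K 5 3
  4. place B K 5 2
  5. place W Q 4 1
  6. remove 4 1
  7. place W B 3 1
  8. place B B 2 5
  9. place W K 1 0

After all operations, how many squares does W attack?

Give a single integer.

Op 1: place BQ@(3,3)
Op 2: place BK@(4,5)
Op 3: place WK@(5,3)
Op 4: place BK@(5,2)
Op 5: place WQ@(4,1)
Op 6: remove (4,1)
Op 7: place WB@(3,1)
Op 8: place BB@(2,5)
Op 9: place WK@(1,0)
Per-piece attacks for W:
  WK@(1,0): attacks (1,1) (2,0) (0,0) (2,1) (0,1)
  WB@(3,1): attacks (4,2) (5,3) (4,0) (2,2) (1,3) (0,4) (2,0) [ray(1,1) blocked at (5,3)]
  WK@(5,3): attacks (5,4) (5,2) (4,3) (4,4) (4,2)
Union (15 distinct): (0,0) (0,1) (0,4) (1,1) (1,3) (2,0) (2,1) (2,2) (4,0) (4,2) (4,3) (4,4) (5,2) (5,3) (5,4)

Answer: 15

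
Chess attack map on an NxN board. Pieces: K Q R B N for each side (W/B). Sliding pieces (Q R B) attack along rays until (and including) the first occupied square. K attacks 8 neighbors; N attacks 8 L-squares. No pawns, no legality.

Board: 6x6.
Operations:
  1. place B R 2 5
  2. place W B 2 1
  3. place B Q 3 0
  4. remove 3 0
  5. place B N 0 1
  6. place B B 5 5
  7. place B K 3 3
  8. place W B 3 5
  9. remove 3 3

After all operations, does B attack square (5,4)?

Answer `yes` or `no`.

Answer: no

Derivation:
Op 1: place BR@(2,5)
Op 2: place WB@(2,1)
Op 3: place BQ@(3,0)
Op 4: remove (3,0)
Op 5: place BN@(0,1)
Op 6: place BB@(5,5)
Op 7: place BK@(3,3)
Op 8: place WB@(3,5)
Op 9: remove (3,3)
Per-piece attacks for B:
  BN@(0,1): attacks (1,3) (2,2) (2,0)
  BR@(2,5): attacks (2,4) (2,3) (2,2) (2,1) (3,5) (1,5) (0,5) [ray(0,-1) blocked at (2,1); ray(1,0) blocked at (3,5)]
  BB@(5,5): attacks (4,4) (3,3) (2,2) (1,1) (0,0)
B attacks (5,4): no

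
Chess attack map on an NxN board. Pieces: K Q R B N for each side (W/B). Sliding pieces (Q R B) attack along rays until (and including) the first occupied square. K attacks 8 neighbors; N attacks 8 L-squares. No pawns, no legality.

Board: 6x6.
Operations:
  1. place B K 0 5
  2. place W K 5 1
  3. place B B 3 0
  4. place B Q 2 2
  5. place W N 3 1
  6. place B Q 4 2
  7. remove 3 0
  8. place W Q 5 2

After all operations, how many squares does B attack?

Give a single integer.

Answer: 27

Derivation:
Op 1: place BK@(0,5)
Op 2: place WK@(5,1)
Op 3: place BB@(3,0)
Op 4: place BQ@(2,2)
Op 5: place WN@(3,1)
Op 6: place BQ@(4,2)
Op 7: remove (3,0)
Op 8: place WQ@(5,2)
Per-piece attacks for B:
  BK@(0,5): attacks (0,4) (1,5) (1,4)
  BQ@(2,2): attacks (2,3) (2,4) (2,5) (2,1) (2,0) (3,2) (4,2) (1,2) (0,2) (3,3) (4,4) (5,5) (3,1) (1,3) (0,4) (1,1) (0,0) [ray(1,0) blocked at (4,2); ray(1,-1) blocked at (3,1)]
  BQ@(4,2): attacks (4,3) (4,4) (4,5) (4,1) (4,0) (5,2) (3,2) (2,2) (5,3) (5,1) (3,3) (2,4) (1,5) (3,1) [ray(1,0) blocked at (5,2); ray(-1,0) blocked at (2,2); ray(1,-1) blocked at (5,1); ray(-1,-1) blocked at (3,1)]
Union (27 distinct): (0,0) (0,2) (0,4) (1,1) (1,2) (1,3) (1,4) (1,5) (2,0) (2,1) (2,2) (2,3) (2,4) (2,5) (3,1) (3,2) (3,3) (4,0) (4,1) (4,2) (4,3) (4,4) (4,5) (5,1) (5,2) (5,3) (5,5)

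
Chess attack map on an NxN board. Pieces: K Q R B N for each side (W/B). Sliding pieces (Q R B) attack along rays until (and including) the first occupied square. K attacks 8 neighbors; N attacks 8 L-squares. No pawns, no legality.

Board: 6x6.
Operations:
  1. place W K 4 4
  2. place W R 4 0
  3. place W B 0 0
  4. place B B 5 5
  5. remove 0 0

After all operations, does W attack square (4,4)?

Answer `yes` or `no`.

Answer: yes

Derivation:
Op 1: place WK@(4,4)
Op 2: place WR@(4,0)
Op 3: place WB@(0,0)
Op 4: place BB@(5,5)
Op 5: remove (0,0)
Per-piece attacks for W:
  WR@(4,0): attacks (4,1) (4,2) (4,3) (4,4) (5,0) (3,0) (2,0) (1,0) (0,0) [ray(0,1) blocked at (4,4)]
  WK@(4,4): attacks (4,5) (4,3) (5,4) (3,4) (5,5) (5,3) (3,5) (3,3)
W attacks (4,4): yes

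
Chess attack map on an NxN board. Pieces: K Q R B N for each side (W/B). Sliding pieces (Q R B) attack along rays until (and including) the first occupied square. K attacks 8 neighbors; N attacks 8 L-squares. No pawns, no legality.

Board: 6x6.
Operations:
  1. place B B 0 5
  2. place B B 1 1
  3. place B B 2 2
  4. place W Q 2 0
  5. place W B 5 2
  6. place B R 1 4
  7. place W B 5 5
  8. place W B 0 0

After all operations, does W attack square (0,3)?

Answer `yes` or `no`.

Op 1: place BB@(0,5)
Op 2: place BB@(1,1)
Op 3: place BB@(2,2)
Op 4: place WQ@(2,0)
Op 5: place WB@(5,2)
Op 6: place BR@(1,4)
Op 7: place WB@(5,5)
Op 8: place WB@(0,0)
Per-piece attacks for W:
  WB@(0,0): attacks (1,1) [ray(1,1) blocked at (1,1)]
  WQ@(2,0): attacks (2,1) (2,2) (3,0) (4,0) (5,0) (1,0) (0,0) (3,1) (4,2) (5,3) (1,1) [ray(0,1) blocked at (2,2); ray(-1,0) blocked at (0,0); ray(-1,1) blocked at (1,1)]
  WB@(5,2): attacks (4,3) (3,4) (2,5) (4,1) (3,0)
  WB@(5,5): attacks (4,4) (3,3) (2,2) [ray(-1,-1) blocked at (2,2)]
W attacks (0,3): no

Answer: no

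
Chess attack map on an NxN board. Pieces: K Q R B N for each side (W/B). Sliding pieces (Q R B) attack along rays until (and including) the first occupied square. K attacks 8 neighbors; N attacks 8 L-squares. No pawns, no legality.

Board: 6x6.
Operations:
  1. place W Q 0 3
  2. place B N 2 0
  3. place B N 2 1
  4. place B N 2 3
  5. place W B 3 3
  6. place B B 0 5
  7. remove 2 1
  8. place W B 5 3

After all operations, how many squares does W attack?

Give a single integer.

Answer: 23

Derivation:
Op 1: place WQ@(0,3)
Op 2: place BN@(2,0)
Op 3: place BN@(2,1)
Op 4: place BN@(2,3)
Op 5: place WB@(3,3)
Op 6: place BB@(0,5)
Op 7: remove (2,1)
Op 8: place WB@(5,3)
Per-piece attacks for W:
  WQ@(0,3): attacks (0,4) (0,5) (0,2) (0,1) (0,0) (1,3) (2,3) (1,4) (2,5) (1,2) (2,1) (3,0) [ray(0,1) blocked at (0,5); ray(1,0) blocked at (2,3)]
  WB@(3,3): attacks (4,4) (5,5) (4,2) (5,1) (2,4) (1,5) (2,2) (1,1) (0,0)
  WB@(5,3): attacks (4,4) (3,5) (4,2) (3,1) (2,0) [ray(-1,-1) blocked at (2,0)]
Union (23 distinct): (0,0) (0,1) (0,2) (0,4) (0,5) (1,1) (1,2) (1,3) (1,4) (1,5) (2,0) (2,1) (2,2) (2,3) (2,4) (2,5) (3,0) (3,1) (3,5) (4,2) (4,4) (5,1) (5,5)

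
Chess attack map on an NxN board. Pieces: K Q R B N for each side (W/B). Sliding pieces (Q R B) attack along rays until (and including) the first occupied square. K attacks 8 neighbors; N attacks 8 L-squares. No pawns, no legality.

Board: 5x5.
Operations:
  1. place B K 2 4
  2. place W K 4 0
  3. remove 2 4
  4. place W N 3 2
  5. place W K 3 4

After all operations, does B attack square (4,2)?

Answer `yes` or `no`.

Answer: no

Derivation:
Op 1: place BK@(2,4)
Op 2: place WK@(4,0)
Op 3: remove (2,4)
Op 4: place WN@(3,2)
Op 5: place WK@(3,4)
Per-piece attacks for B:
B attacks (4,2): no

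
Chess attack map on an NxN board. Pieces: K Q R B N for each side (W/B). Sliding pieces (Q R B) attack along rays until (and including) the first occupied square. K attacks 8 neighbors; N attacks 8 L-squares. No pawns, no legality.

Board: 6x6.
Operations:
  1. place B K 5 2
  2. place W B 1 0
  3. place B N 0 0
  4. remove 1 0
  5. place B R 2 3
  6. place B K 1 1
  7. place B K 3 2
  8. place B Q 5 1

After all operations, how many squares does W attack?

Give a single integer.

Op 1: place BK@(5,2)
Op 2: place WB@(1,0)
Op 3: place BN@(0,0)
Op 4: remove (1,0)
Op 5: place BR@(2,3)
Op 6: place BK@(1,1)
Op 7: place BK@(3,2)
Op 8: place BQ@(5,1)
Per-piece attacks for W:
Union (0 distinct): (none)

Answer: 0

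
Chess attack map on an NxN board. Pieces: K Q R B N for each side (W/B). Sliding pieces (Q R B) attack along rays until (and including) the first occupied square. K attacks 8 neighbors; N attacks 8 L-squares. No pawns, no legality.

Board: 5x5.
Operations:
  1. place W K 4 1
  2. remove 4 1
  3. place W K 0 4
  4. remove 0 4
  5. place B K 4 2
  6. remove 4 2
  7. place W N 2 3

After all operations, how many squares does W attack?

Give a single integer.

Answer: 6

Derivation:
Op 1: place WK@(4,1)
Op 2: remove (4,1)
Op 3: place WK@(0,4)
Op 4: remove (0,4)
Op 5: place BK@(4,2)
Op 6: remove (4,2)
Op 7: place WN@(2,3)
Per-piece attacks for W:
  WN@(2,3): attacks (4,4) (0,4) (3,1) (4,2) (1,1) (0,2)
Union (6 distinct): (0,2) (0,4) (1,1) (3,1) (4,2) (4,4)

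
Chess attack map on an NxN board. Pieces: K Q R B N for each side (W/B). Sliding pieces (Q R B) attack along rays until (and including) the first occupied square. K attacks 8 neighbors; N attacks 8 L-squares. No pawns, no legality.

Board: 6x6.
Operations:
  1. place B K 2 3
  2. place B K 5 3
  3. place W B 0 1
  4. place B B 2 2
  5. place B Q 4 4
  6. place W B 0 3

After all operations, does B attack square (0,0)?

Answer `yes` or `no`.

Op 1: place BK@(2,3)
Op 2: place BK@(5,3)
Op 3: place WB@(0,1)
Op 4: place BB@(2,2)
Op 5: place BQ@(4,4)
Op 6: place WB@(0,3)
Per-piece attacks for B:
  BB@(2,2): attacks (3,3) (4,4) (3,1) (4,0) (1,3) (0,4) (1,1) (0,0) [ray(1,1) blocked at (4,4)]
  BK@(2,3): attacks (2,4) (2,2) (3,3) (1,3) (3,4) (3,2) (1,4) (1,2)
  BQ@(4,4): attacks (4,5) (4,3) (4,2) (4,1) (4,0) (5,4) (3,4) (2,4) (1,4) (0,4) (5,5) (5,3) (3,5) (3,3) (2,2) [ray(1,-1) blocked at (5,3); ray(-1,-1) blocked at (2,2)]
  BK@(5,3): attacks (5,4) (5,2) (4,3) (4,4) (4,2)
B attacks (0,0): yes

Answer: yes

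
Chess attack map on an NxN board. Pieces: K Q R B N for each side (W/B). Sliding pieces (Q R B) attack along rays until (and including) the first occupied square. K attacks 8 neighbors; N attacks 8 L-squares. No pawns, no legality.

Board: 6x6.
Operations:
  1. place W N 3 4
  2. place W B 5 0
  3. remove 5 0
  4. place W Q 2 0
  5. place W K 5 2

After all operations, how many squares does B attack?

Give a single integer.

Answer: 0

Derivation:
Op 1: place WN@(3,4)
Op 2: place WB@(5,0)
Op 3: remove (5,0)
Op 4: place WQ@(2,0)
Op 5: place WK@(5,2)
Per-piece attacks for B:
Union (0 distinct): (none)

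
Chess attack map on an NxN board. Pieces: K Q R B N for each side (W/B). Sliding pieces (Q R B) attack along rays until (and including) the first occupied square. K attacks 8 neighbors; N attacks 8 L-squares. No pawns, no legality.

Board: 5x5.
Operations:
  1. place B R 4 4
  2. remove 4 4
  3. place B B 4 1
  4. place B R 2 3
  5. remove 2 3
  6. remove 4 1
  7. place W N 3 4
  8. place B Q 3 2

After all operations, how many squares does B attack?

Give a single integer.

Answer: 14

Derivation:
Op 1: place BR@(4,4)
Op 2: remove (4,4)
Op 3: place BB@(4,1)
Op 4: place BR@(2,3)
Op 5: remove (2,3)
Op 6: remove (4,1)
Op 7: place WN@(3,4)
Op 8: place BQ@(3,2)
Per-piece attacks for B:
  BQ@(3,2): attacks (3,3) (3,4) (3,1) (3,0) (4,2) (2,2) (1,2) (0,2) (4,3) (4,1) (2,3) (1,4) (2,1) (1,0) [ray(0,1) blocked at (3,4)]
Union (14 distinct): (0,2) (1,0) (1,2) (1,4) (2,1) (2,2) (2,3) (3,0) (3,1) (3,3) (3,4) (4,1) (4,2) (4,3)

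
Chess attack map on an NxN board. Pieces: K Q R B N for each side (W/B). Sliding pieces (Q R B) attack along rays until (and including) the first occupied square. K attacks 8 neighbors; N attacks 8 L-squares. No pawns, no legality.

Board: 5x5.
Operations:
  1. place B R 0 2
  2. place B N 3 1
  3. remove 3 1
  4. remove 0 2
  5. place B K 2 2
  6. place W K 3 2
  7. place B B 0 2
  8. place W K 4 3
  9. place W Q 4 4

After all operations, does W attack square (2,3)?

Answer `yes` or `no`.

Op 1: place BR@(0,2)
Op 2: place BN@(3,1)
Op 3: remove (3,1)
Op 4: remove (0,2)
Op 5: place BK@(2,2)
Op 6: place WK@(3,2)
Op 7: place BB@(0,2)
Op 8: place WK@(4,3)
Op 9: place WQ@(4,4)
Per-piece attacks for W:
  WK@(3,2): attacks (3,3) (3,1) (4,2) (2,2) (4,3) (4,1) (2,3) (2,1)
  WK@(4,3): attacks (4,4) (4,2) (3,3) (3,4) (3,2)
  WQ@(4,4): attacks (4,3) (3,4) (2,4) (1,4) (0,4) (3,3) (2,2) [ray(0,-1) blocked at (4,3); ray(-1,-1) blocked at (2,2)]
W attacks (2,3): yes

Answer: yes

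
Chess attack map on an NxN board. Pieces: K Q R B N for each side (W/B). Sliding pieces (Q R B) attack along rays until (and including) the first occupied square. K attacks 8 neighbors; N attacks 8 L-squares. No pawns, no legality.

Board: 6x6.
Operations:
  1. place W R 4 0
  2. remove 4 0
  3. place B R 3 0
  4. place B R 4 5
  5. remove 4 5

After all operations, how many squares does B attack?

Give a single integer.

Answer: 10

Derivation:
Op 1: place WR@(4,0)
Op 2: remove (4,0)
Op 3: place BR@(3,0)
Op 4: place BR@(4,5)
Op 5: remove (4,5)
Per-piece attacks for B:
  BR@(3,0): attacks (3,1) (3,2) (3,3) (3,4) (3,5) (4,0) (5,0) (2,0) (1,0) (0,0)
Union (10 distinct): (0,0) (1,0) (2,0) (3,1) (3,2) (3,3) (3,4) (3,5) (4,0) (5,0)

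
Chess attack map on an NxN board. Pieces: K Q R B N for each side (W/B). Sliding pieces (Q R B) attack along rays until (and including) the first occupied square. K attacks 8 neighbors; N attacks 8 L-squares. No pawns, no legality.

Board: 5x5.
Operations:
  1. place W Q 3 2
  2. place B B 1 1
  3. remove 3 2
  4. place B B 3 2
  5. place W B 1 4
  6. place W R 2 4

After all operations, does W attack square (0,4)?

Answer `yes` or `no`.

Answer: no

Derivation:
Op 1: place WQ@(3,2)
Op 2: place BB@(1,1)
Op 3: remove (3,2)
Op 4: place BB@(3,2)
Op 5: place WB@(1,4)
Op 6: place WR@(2,4)
Per-piece attacks for W:
  WB@(1,4): attacks (2,3) (3,2) (0,3) [ray(1,-1) blocked at (3,2)]
  WR@(2,4): attacks (2,3) (2,2) (2,1) (2,0) (3,4) (4,4) (1,4) [ray(-1,0) blocked at (1,4)]
W attacks (0,4): no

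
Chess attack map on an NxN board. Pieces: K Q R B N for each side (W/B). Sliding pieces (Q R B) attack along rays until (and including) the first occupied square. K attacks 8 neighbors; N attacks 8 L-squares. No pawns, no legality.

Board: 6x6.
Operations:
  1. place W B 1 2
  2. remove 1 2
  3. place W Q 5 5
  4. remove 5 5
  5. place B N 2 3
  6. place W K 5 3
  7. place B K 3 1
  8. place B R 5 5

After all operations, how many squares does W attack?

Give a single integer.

Answer: 5

Derivation:
Op 1: place WB@(1,2)
Op 2: remove (1,2)
Op 3: place WQ@(5,5)
Op 4: remove (5,5)
Op 5: place BN@(2,3)
Op 6: place WK@(5,3)
Op 7: place BK@(3,1)
Op 8: place BR@(5,5)
Per-piece attacks for W:
  WK@(5,3): attacks (5,4) (5,2) (4,3) (4,4) (4,2)
Union (5 distinct): (4,2) (4,3) (4,4) (5,2) (5,4)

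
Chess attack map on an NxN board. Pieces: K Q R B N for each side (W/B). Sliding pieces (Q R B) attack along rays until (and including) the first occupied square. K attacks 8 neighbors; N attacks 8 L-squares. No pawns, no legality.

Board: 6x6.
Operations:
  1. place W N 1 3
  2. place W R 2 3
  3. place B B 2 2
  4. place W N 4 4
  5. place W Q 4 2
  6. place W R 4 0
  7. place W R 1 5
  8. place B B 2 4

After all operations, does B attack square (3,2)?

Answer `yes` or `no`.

Answer: no

Derivation:
Op 1: place WN@(1,3)
Op 2: place WR@(2,3)
Op 3: place BB@(2,2)
Op 4: place WN@(4,4)
Op 5: place WQ@(4,2)
Op 6: place WR@(4,0)
Op 7: place WR@(1,5)
Op 8: place BB@(2,4)
Per-piece attacks for B:
  BB@(2,2): attacks (3,3) (4,4) (3,1) (4,0) (1,3) (1,1) (0,0) [ray(1,1) blocked at (4,4); ray(1,-1) blocked at (4,0); ray(-1,1) blocked at (1,3)]
  BB@(2,4): attacks (3,5) (3,3) (4,2) (1,5) (1,3) [ray(1,-1) blocked at (4,2); ray(-1,1) blocked at (1,5); ray(-1,-1) blocked at (1,3)]
B attacks (3,2): no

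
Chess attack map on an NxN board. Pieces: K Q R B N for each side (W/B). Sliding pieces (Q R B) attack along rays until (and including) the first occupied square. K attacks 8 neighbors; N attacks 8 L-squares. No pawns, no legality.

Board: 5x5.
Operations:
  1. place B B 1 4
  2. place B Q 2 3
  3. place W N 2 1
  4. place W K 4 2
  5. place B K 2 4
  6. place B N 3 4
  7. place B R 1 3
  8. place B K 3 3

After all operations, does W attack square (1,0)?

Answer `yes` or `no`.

Answer: no

Derivation:
Op 1: place BB@(1,4)
Op 2: place BQ@(2,3)
Op 3: place WN@(2,1)
Op 4: place WK@(4,2)
Op 5: place BK@(2,4)
Op 6: place BN@(3,4)
Op 7: place BR@(1,3)
Op 8: place BK@(3,3)
Per-piece attacks for W:
  WN@(2,1): attacks (3,3) (4,2) (1,3) (0,2) (4,0) (0,0)
  WK@(4,2): attacks (4,3) (4,1) (3,2) (3,3) (3,1)
W attacks (1,0): no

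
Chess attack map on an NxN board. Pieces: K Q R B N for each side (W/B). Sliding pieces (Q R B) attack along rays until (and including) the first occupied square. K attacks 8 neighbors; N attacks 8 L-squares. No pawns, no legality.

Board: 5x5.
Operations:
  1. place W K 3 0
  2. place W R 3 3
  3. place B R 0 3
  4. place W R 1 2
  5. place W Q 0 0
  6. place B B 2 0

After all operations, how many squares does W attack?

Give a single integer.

Op 1: place WK@(3,0)
Op 2: place WR@(3,3)
Op 3: place BR@(0,3)
Op 4: place WR@(1,2)
Op 5: place WQ@(0,0)
Op 6: place BB@(2,0)
Per-piece attacks for W:
  WQ@(0,0): attacks (0,1) (0,2) (0,3) (1,0) (2,0) (1,1) (2,2) (3,3) [ray(0,1) blocked at (0,3); ray(1,0) blocked at (2,0); ray(1,1) blocked at (3,3)]
  WR@(1,2): attacks (1,3) (1,4) (1,1) (1,0) (2,2) (3,2) (4,2) (0,2)
  WK@(3,0): attacks (3,1) (4,0) (2,0) (4,1) (2,1)
  WR@(3,3): attacks (3,4) (3,2) (3,1) (3,0) (4,3) (2,3) (1,3) (0,3) [ray(0,-1) blocked at (3,0); ray(-1,0) blocked at (0,3)]
Union (20 distinct): (0,1) (0,2) (0,3) (1,0) (1,1) (1,3) (1,4) (2,0) (2,1) (2,2) (2,3) (3,0) (3,1) (3,2) (3,3) (3,4) (4,0) (4,1) (4,2) (4,3)

Answer: 20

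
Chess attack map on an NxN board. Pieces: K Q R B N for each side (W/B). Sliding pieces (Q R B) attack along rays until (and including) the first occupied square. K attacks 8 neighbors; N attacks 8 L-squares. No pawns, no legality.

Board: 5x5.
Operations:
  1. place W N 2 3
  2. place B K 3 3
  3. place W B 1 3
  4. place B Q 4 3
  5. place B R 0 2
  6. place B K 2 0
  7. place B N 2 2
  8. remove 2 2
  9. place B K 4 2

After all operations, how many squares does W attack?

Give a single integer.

Answer: 9

Derivation:
Op 1: place WN@(2,3)
Op 2: place BK@(3,3)
Op 3: place WB@(1,3)
Op 4: place BQ@(4,3)
Op 5: place BR@(0,2)
Op 6: place BK@(2,0)
Op 7: place BN@(2,2)
Op 8: remove (2,2)
Op 9: place BK@(4,2)
Per-piece attacks for W:
  WB@(1,3): attacks (2,4) (2,2) (3,1) (4,0) (0,4) (0,2) [ray(-1,-1) blocked at (0,2)]
  WN@(2,3): attacks (4,4) (0,4) (3,1) (4,2) (1,1) (0,2)
Union (9 distinct): (0,2) (0,4) (1,1) (2,2) (2,4) (3,1) (4,0) (4,2) (4,4)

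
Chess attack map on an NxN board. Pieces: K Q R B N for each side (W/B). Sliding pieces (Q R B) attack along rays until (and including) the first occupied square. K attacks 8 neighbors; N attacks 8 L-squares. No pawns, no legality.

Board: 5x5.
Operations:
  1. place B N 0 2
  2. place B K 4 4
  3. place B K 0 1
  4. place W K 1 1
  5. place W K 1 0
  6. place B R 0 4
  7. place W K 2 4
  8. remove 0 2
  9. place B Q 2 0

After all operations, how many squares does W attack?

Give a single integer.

Op 1: place BN@(0,2)
Op 2: place BK@(4,4)
Op 3: place BK@(0,1)
Op 4: place WK@(1,1)
Op 5: place WK@(1,0)
Op 6: place BR@(0,4)
Op 7: place WK@(2,4)
Op 8: remove (0,2)
Op 9: place BQ@(2,0)
Per-piece attacks for W:
  WK@(1,0): attacks (1,1) (2,0) (0,0) (2,1) (0,1)
  WK@(1,1): attacks (1,2) (1,0) (2,1) (0,1) (2,2) (2,0) (0,2) (0,0)
  WK@(2,4): attacks (2,3) (3,4) (1,4) (3,3) (1,3)
Union (14 distinct): (0,0) (0,1) (0,2) (1,0) (1,1) (1,2) (1,3) (1,4) (2,0) (2,1) (2,2) (2,3) (3,3) (3,4)

Answer: 14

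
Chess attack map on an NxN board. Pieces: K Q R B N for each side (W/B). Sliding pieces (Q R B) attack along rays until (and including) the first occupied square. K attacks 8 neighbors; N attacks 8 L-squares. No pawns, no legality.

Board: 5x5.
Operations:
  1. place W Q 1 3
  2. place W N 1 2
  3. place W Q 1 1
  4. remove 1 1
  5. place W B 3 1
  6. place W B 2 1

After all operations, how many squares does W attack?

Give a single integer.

Answer: 19

Derivation:
Op 1: place WQ@(1,3)
Op 2: place WN@(1,2)
Op 3: place WQ@(1,1)
Op 4: remove (1,1)
Op 5: place WB@(3,1)
Op 6: place WB@(2,1)
Per-piece attacks for W:
  WN@(1,2): attacks (2,4) (3,3) (0,4) (2,0) (3,1) (0,0)
  WQ@(1,3): attacks (1,4) (1,2) (2,3) (3,3) (4,3) (0,3) (2,4) (2,2) (3,1) (0,4) (0,2) [ray(0,-1) blocked at (1,2); ray(1,-1) blocked at (3,1)]
  WB@(2,1): attacks (3,2) (4,3) (3,0) (1,2) (1,0) [ray(-1,1) blocked at (1,2)]
  WB@(3,1): attacks (4,2) (4,0) (2,2) (1,3) (2,0) [ray(-1,1) blocked at (1,3)]
Union (19 distinct): (0,0) (0,2) (0,3) (0,4) (1,0) (1,2) (1,3) (1,4) (2,0) (2,2) (2,3) (2,4) (3,0) (3,1) (3,2) (3,3) (4,0) (4,2) (4,3)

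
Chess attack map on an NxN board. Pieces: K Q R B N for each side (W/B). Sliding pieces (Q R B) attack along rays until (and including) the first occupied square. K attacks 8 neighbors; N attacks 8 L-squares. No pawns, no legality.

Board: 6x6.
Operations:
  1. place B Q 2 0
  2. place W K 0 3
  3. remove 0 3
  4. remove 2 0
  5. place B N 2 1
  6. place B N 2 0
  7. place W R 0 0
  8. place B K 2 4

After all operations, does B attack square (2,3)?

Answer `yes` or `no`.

Op 1: place BQ@(2,0)
Op 2: place WK@(0,3)
Op 3: remove (0,3)
Op 4: remove (2,0)
Op 5: place BN@(2,1)
Op 6: place BN@(2,0)
Op 7: place WR@(0,0)
Op 8: place BK@(2,4)
Per-piece attacks for B:
  BN@(2,0): attacks (3,2) (4,1) (1,2) (0,1)
  BN@(2,1): attacks (3,3) (4,2) (1,3) (0,2) (4,0) (0,0)
  BK@(2,4): attacks (2,5) (2,3) (3,4) (1,4) (3,5) (3,3) (1,5) (1,3)
B attacks (2,3): yes

Answer: yes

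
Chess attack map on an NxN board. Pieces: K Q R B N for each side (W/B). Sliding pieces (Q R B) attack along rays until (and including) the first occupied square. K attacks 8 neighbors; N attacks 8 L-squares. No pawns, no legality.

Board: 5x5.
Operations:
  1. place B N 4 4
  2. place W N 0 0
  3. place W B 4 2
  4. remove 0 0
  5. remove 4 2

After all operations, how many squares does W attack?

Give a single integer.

Answer: 0

Derivation:
Op 1: place BN@(4,4)
Op 2: place WN@(0,0)
Op 3: place WB@(4,2)
Op 4: remove (0,0)
Op 5: remove (4,2)
Per-piece attacks for W:
Union (0 distinct): (none)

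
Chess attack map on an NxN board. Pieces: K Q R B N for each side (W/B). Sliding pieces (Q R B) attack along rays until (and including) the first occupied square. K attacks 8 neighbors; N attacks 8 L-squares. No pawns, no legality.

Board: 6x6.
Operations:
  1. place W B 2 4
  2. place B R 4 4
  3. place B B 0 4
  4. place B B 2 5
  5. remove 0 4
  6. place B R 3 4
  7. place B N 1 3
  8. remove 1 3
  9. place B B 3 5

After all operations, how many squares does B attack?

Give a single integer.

Op 1: place WB@(2,4)
Op 2: place BR@(4,4)
Op 3: place BB@(0,4)
Op 4: place BB@(2,5)
Op 5: remove (0,4)
Op 6: place BR@(3,4)
Op 7: place BN@(1,3)
Op 8: remove (1,3)
Op 9: place BB@(3,5)
Per-piece attacks for B:
  BB@(2,5): attacks (3,4) (1,4) (0,3) [ray(1,-1) blocked at (3,4)]
  BR@(3,4): attacks (3,5) (3,3) (3,2) (3,1) (3,0) (4,4) (2,4) [ray(0,1) blocked at (3,5); ray(1,0) blocked at (4,4); ray(-1,0) blocked at (2,4)]
  BB@(3,5): attacks (4,4) (2,4) [ray(1,-1) blocked at (4,4); ray(-1,-1) blocked at (2,4)]
  BR@(4,4): attacks (4,5) (4,3) (4,2) (4,1) (4,0) (5,4) (3,4) [ray(-1,0) blocked at (3,4)]
Union (16 distinct): (0,3) (1,4) (2,4) (3,0) (3,1) (3,2) (3,3) (3,4) (3,5) (4,0) (4,1) (4,2) (4,3) (4,4) (4,5) (5,4)

Answer: 16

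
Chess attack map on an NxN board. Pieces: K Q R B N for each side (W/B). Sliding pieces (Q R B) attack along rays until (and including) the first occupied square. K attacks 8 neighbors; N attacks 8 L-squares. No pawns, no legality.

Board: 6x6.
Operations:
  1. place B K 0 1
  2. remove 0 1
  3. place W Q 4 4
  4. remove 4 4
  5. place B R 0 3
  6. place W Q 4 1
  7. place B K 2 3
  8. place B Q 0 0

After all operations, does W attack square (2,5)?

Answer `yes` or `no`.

Op 1: place BK@(0,1)
Op 2: remove (0,1)
Op 3: place WQ@(4,4)
Op 4: remove (4,4)
Op 5: place BR@(0,3)
Op 6: place WQ@(4,1)
Op 7: place BK@(2,3)
Op 8: place BQ@(0,0)
Per-piece attacks for W:
  WQ@(4,1): attacks (4,2) (4,3) (4,4) (4,5) (4,0) (5,1) (3,1) (2,1) (1,1) (0,1) (5,2) (5,0) (3,2) (2,3) (3,0) [ray(-1,1) blocked at (2,3)]
W attacks (2,5): no

Answer: no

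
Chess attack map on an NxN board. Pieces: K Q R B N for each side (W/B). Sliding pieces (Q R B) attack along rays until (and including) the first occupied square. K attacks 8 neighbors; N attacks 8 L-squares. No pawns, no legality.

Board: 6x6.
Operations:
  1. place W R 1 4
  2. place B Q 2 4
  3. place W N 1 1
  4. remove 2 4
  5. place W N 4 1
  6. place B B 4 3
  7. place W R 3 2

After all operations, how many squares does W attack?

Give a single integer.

Answer: 22

Derivation:
Op 1: place WR@(1,4)
Op 2: place BQ@(2,4)
Op 3: place WN@(1,1)
Op 4: remove (2,4)
Op 5: place WN@(4,1)
Op 6: place BB@(4,3)
Op 7: place WR@(3,2)
Per-piece attacks for W:
  WN@(1,1): attacks (2,3) (3,2) (0,3) (3,0)
  WR@(1,4): attacks (1,5) (1,3) (1,2) (1,1) (2,4) (3,4) (4,4) (5,4) (0,4) [ray(0,-1) blocked at (1,1)]
  WR@(3,2): attacks (3,3) (3,4) (3,5) (3,1) (3,0) (4,2) (5,2) (2,2) (1,2) (0,2)
  WN@(4,1): attacks (5,3) (3,3) (2,2) (2,0)
Union (22 distinct): (0,2) (0,3) (0,4) (1,1) (1,2) (1,3) (1,5) (2,0) (2,2) (2,3) (2,4) (3,0) (3,1) (3,2) (3,3) (3,4) (3,5) (4,2) (4,4) (5,2) (5,3) (5,4)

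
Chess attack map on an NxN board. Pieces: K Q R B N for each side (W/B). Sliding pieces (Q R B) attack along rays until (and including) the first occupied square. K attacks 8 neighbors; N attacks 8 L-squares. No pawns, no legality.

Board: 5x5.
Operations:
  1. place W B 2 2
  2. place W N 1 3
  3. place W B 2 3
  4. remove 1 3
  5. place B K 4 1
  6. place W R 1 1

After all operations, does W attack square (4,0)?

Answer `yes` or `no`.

Answer: yes

Derivation:
Op 1: place WB@(2,2)
Op 2: place WN@(1,3)
Op 3: place WB@(2,3)
Op 4: remove (1,3)
Op 5: place BK@(4,1)
Op 6: place WR@(1,1)
Per-piece attacks for W:
  WR@(1,1): attacks (1,2) (1,3) (1,4) (1,0) (2,1) (3,1) (4,1) (0,1) [ray(1,0) blocked at (4,1)]
  WB@(2,2): attacks (3,3) (4,4) (3,1) (4,0) (1,3) (0,4) (1,1) [ray(-1,-1) blocked at (1,1)]
  WB@(2,3): attacks (3,4) (3,2) (4,1) (1,4) (1,2) (0,1) [ray(1,-1) blocked at (4,1)]
W attacks (4,0): yes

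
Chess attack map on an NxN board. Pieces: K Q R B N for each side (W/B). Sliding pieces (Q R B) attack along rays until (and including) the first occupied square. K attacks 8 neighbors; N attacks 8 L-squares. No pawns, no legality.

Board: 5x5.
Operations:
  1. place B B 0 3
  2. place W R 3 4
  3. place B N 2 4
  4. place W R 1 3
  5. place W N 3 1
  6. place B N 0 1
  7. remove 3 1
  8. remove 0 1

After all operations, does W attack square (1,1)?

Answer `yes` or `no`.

Answer: yes

Derivation:
Op 1: place BB@(0,3)
Op 2: place WR@(3,4)
Op 3: place BN@(2,4)
Op 4: place WR@(1,3)
Op 5: place WN@(3,1)
Op 6: place BN@(0,1)
Op 7: remove (3,1)
Op 8: remove (0,1)
Per-piece attacks for W:
  WR@(1,3): attacks (1,4) (1,2) (1,1) (1,0) (2,3) (3,3) (4,3) (0,3) [ray(-1,0) blocked at (0,3)]
  WR@(3,4): attacks (3,3) (3,2) (3,1) (3,0) (4,4) (2,4) [ray(-1,0) blocked at (2,4)]
W attacks (1,1): yes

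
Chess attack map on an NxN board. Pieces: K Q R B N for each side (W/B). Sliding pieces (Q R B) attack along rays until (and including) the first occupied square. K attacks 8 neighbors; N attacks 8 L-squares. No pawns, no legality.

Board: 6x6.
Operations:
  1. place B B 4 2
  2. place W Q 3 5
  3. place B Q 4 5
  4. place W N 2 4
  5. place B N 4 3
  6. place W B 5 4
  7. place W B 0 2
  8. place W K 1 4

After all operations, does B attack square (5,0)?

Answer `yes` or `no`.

Answer: no

Derivation:
Op 1: place BB@(4,2)
Op 2: place WQ@(3,5)
Op 3: place BQ@(4,5)
Op 4: place WN@(2,4)
Op 5: place BN@(4,3)
Op 6: place WB@(5,4)
Op 7: place WB@(0,2)
Op 8: place WK@(1,4)
Per-piece attacks for B:
  BB@(4,2): attacks (5,3) (5,1) (3,3) (2,4) (3,1) (2,0) [ray(-1,1) blocked at (2,4)]
  BN@(4,3): attacks (5,5) (3,5) (2,4) (5,1) (3,1) (2,2)
  BQ@(4,5): attacks (4,4) (4,3) (5,5) (3,5) (5,4) (3,4) (2,3) (1,2) (0,1) [ray(0,-1) blocked at (4,3); ray(-1,0) blocked at (3,5); ray(1,-1) blocked at (5,4)]
B attacks (5,0): no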